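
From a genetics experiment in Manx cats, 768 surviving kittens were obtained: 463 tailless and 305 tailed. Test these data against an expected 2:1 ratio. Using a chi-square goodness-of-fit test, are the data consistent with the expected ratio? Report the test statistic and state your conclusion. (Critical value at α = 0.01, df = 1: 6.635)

Expected counts for N = 768 under a 2:1 ratio (total parts = 3):
  tailless: 768 × 2/3 = 512
  tailed: 768 × 1/3 = 256
χ² = Σ (O − E)² / E
  tailless: (463 − 512)² / 512 = 4.6895
  tailed: (305 − 256)² / 256 = 9.3789
χ² = 4.6895 + 9.3789 = 14.0684 ≈ 14.068
Degrees of freedom = 2 − 1 = 1; critical value at α = 0.01 is 6.635.
Since 14.068 > 6.635, we reject the null hypothesis — the data do not fit the 2:1 ratio.

14.068; not consistent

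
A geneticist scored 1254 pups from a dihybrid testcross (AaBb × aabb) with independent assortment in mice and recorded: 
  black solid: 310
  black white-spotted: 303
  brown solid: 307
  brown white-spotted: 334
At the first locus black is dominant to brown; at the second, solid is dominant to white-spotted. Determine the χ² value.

1.866

A dihybrid testcross with independent assortment gives a 1:1:1:1 ratio.
Expected counts for N = 1254 under a 1:1:1:1 ratio (total parts = 4):
  black solid: 1254 × 1/4 = 313.5
  black white-spotted: 1254 × 1/4 = 313.5
  brown solid: 1254 × 1/4 = 313.5
  brown white-spotted: 1254 × 1/4 = 313.5
χ² = Σ (O − E)² / E
  black solid: (310 − 313.5)² / 313.5 = 0.0391
  black white-spotted: (303 − 313.5)² / 313.5 = 0.3517
  brown solid: (307 − 313.5)² / 313.5 = 0.1348
  brown white-spotted: (334 − 313.5)² / 313.5 = 1.3405
χ² = 0.0391 + 0.3517 + 0.1348 + 1.3405 = 1.8661 ≈ 1.866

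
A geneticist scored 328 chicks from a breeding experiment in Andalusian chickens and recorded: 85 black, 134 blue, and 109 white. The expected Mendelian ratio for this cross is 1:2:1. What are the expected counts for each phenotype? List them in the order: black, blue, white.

Under the 1:2:1 hypothesis (Σ ratio = 4, N = 328):
  black: 328 × 1/4 = 82
  blue: 328 × 2/4 = 164
  white: 328 × 1/4 = 82

82, 164, 82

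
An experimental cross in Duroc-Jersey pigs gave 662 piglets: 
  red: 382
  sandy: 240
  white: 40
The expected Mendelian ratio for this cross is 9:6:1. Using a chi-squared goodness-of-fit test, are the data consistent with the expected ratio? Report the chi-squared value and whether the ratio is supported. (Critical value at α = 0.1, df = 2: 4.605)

0.569; consistent

The 9:6:1 ratio has 16 parts, so with N = 662 the expected counts are:
  red: 662 × 9/16 = 372.375
  sandy: 662 × 6/16 = 248.25
  white: 662 × 1/16 = 41.375
χ² = Σ (O − E)² / E
  red: (382 − 372.375)² / 372.375 = 0.2488
  sandy: (240 − 248.25)² / 248.25 = 0.2742
  white: (40 − 41.375)² / 41.375 = 0.0457
χ² = 0.2488 + 0.2742 + 0.0457 = 0.5687 ≈ 0.569
Degrees of freedom = 3 − 1 = 2; critical value at α = 0.1 is 4.605.
Since 0.569 < 4.605, we fail to reject the null hypothesis — the data are consistent with the 9:6:1 ratio.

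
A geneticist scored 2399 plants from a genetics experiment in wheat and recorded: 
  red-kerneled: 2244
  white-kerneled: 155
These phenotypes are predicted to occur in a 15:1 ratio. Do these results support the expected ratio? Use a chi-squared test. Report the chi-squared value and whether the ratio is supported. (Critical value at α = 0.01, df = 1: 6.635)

Expected counts for N = 2399 under a 15:1 ratio (total parts = 16):
  red-kerneled: 2399 × 15/16 = 2249.0625
  white-kerneled: 2399 × 1/16 = 149.9375
χ² = Σ (O − E)² / E
  red-kerneled: (2244 − 2249.0625)² / 2249.0625 = 0.0114
  white-kerneled: (155 − 149.9375)² / 149.9375 = 0.1709
χ² = 0.0114 + 0.1709 = 0.1823 ≈ 0.182
Degrees of freedom = 2 − 1 = 1; critical value at α = 0.01 is 6.635.
Since 0.182 < 6.635, we fail to reject the null hypothesis — the data are consistent with the 15:1 ratio.

0.182; consistent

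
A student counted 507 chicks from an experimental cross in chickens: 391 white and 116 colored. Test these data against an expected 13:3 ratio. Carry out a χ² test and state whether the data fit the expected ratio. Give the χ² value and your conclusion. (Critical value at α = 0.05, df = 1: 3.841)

Total ratio parts = 16. Expected numbers out of 507:
  white: 507 × 13/16 = 411.9375
  colored: 507 × 3/16 = 95.0625
χ² = Σ (O − E)² / E
  white: (391 − 411.9375)² / 411.9375 = 1.0642
  colored: (116 − 95.0625)² / 95.0625 = 4.6115
χ² = 1.0642 + 4.6115 = 5.6757 ≈ 5.676
Degrees of freedom = 2 − 1 = 1; critical value at α = 0.05 is 3.841.
Since 5.676 > 3.841, we reject the null hypothesis — the data do not fit the 13:3 ratio.

5.676; not consistent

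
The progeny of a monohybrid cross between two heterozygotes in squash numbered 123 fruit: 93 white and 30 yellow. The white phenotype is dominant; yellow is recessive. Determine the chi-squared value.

For a monohybrid cross between heterozygotes with complete dominance, the expected phenotypic ratio is 3:1.
Under the 3:1 hypothesis (Σ ratio = 4, N = 123):
  white: 123 × 3/4 = 92.25
  yellow: 123 × 1/4 = 30.75
χ² = Σ (O − E)² / E
  white: (93 − 92.25)² / 92.25 = 0.0061
  yellow: (30 − 30.75)² / 30.75 = 0.0183
χ² = 0.0061 + 0.0183 = 0.0244 ≈ 0.024

0.024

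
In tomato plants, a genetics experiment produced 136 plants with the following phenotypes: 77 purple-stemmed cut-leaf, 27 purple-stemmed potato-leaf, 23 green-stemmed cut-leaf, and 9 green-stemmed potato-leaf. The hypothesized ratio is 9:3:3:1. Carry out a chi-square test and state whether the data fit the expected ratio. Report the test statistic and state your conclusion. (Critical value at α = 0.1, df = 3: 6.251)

0.366; consistent

Expected counts for N = 136 under a 9:3:3:1 ratio (total parts = 16):
  purple-stemmed cut-leaf: 136 × 9/16 = 76.5
  purple-stemmed potato-leaf: 136 × 3/16 = 25.5
  green-stemmed cut-leaf: 136 × 3/16 = 25.5
  green-stemmed potato-leaf: 136 × 1/16 = 8.5
χ² = Σ (O − E)² / E
  purple-stemmed cut-leaf: (77 − 76.5)² / 76.5 = 0.0033
  purple-stemmed potato-leaf: (27 − 25.5)² / 25.5 = 0.0882
  green-stemmed cut-leaf: (23 − 25.5)² / 25.5 = 0.2451
  green-stemmed potato-leaf: (9 − 8.5)² / 8.5 = 0.0294
χ² = 0.0033 + 0.0882 + 0.2451 + 0.0294 = 0.366
Degrees of freedom = 4 − 1 = 3; critical value at α = 0.1 is 6.251.
Since 0.366 < 6.251, we fail to reject the null hypothesis — the data are consistent with the 9:3:3:1 ratio.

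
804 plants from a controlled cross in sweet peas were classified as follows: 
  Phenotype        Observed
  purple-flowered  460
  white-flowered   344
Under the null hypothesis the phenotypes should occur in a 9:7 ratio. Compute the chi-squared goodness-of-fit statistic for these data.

0.304

Total ratio parts = 16. Expected numbers out of 804:
  purple-flowered: 804 × 9/16 = 452.25
  white-flowered: 804 × 7/16 = 351.75
χ² = Σ (O − E)² / E
  purple-flowered: (460 − 452.25)² / 452.25 = 0.1328
  white-flowered: (344 − 351.75)² / 351.75 = 0.1708
χ² = 0.1328 + 0.1708 = 0.3036 ≈ 0.304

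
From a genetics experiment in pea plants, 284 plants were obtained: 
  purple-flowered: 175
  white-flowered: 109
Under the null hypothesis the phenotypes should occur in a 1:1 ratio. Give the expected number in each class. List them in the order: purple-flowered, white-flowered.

142, 142

The 1:1 ratio has 2 parts, so with N = 284 the expected counts are:
  purple-flowered: 284 × 1/2 = 142
  white-flowered: 284 × 1/2 = 142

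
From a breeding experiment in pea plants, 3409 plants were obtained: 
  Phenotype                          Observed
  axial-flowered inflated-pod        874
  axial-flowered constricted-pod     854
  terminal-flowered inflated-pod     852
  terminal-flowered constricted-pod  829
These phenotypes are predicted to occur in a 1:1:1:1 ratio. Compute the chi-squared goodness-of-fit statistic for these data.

1.193

The 1:1:1:1 ratio has 4 parts, so with N = 3409 the expected counts are:
  axial-flowered inflated-pod: 3409 × 1/4 = 852.25
  axial-flowered constricted-pod: 3409 × 1/4 = 852.25
  terminal-flowered inflated-pod: 3409 × 1/4 = 852.25
  terminal-flowered constricted-pod: 3409 × 1/4 = 852.25
χ² = Σ (O − E)² / E
  axial-flowered inflated-pod: (874 − 852.25)² / 852.25 = 0.5551
  axial-flowered constricted-pod: (854 − 852.25)² / 852.25 = 0.0036
  terminal-flowered inflated-pod: (852 − 852.25)² / 852.25 = 0.0001
  terminal-flowered constricted-pod: (829 − 852.25)² / 852.25 = 0.6343
χ² = 0.5551 + 0.0036 + 0.0001 + 0.6343 = 1.1931 ≈ 1.193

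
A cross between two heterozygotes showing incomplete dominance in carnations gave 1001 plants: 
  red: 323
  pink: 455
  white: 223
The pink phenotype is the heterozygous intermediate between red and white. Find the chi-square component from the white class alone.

2.967

With incomplete dominance, a heterozygote × heterozygote cross gives a 1:2:1 phenotypic ratio.
Total ratio parts = 4. Expected numbers out of 1001:
  red: 1001 × 1/4 = 250.25
  pink: 1001 × 2/4 = 500.5
  white: 1001 × 1/4 = 250.25
Contribution of white: (223 − 250.25)² / 250.25 = 2.9673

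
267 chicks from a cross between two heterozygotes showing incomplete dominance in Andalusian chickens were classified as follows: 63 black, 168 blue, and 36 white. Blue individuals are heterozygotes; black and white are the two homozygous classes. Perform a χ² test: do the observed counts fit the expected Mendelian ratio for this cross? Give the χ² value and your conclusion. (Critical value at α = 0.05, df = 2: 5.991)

23.292; not consistent

With incomplete dominance, a heterozygote × heterozygote cross gives a 1:2:1 phenotypic ratio.
Under the 1:2:1 hypothesis (Σ ratio = 4, N = 267):
  black: 267 × 1/4 = 66.75
  blue: 267 × 2/4 = 133.5
  white: 267 × 1/4 = 66.75
χ² = Σ (O − E)² / E
  black: (63 − 66.75)² / 66.75 = 0.2107
  blue: (168 − 133.5)² / 133.5 = 8.9157
  white: (36 − 66.75)² / 66.75 = 14.1657
χ² = 0.2107 + 8.9157 + 14.1657 = 23.2921 ≈ 23.292
Degrees of freedom = 3 − 1 = 2; critical value at α = 0.05 is 5.991.
Since 23.292 > 5.991, we reject the null hypothesis — the data do not fit the 1:2:1 ratio.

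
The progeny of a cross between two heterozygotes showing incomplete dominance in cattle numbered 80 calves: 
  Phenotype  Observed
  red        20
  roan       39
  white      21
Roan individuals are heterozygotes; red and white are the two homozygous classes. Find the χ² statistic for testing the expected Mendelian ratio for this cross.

With incomplete dominance, a heterozygote × heterozygote cross gives a 1:2:1 phenotypic ratio.
Expected counts for N = 80 under a 1:2:1 ratio (total parts = 4):
  red: 80 × 1/4 = 20
  roan: 80 × 2/4 = 40
  white: 80 × 1/4 = 20
χ² = Σ (O − E)² / E
  red: (20 − 20)² / 20 = 0.0000
  roan: (39 − 40)² / 40 = 0.0250
  white: (21 − 20)² / 20 = 0.0500
χ² = 0.0000 + 0.0250 + 0.0500 = 0.075

0.075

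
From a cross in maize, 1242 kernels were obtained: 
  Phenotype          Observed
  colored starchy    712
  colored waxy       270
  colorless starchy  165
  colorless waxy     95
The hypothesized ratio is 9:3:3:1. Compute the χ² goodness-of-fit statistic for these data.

29.847

The 9:3:3:1 ratio has 16 parts, so with N = 1242 the expected counts are:
  colored starchy: 1242 × 9/16 = 698.625
  colored waxy: 1242 × 3/16 = 232.875
  colorless starchy: 1242 × 3/16 = 232.875
  colorless waxy: 1242 × 1/16 = 77.625
χ² = Σ (O − E)² / E
  colored starchy: (712 − 698.625)² / 698.625 = 0.2561
  colored waxy: (270 − 232.875)² / 232.875 = 5.9185
  colorless starchy: (165 − 232.875)² / 232.875 = 19.7832
  colorless waxy: (95 − 77.625)² / 77.625 = 3.8891
χ² = 0.2561 + 5.9185 + 19.7832 + 3.8891 = 29.8469 ≈ 29.847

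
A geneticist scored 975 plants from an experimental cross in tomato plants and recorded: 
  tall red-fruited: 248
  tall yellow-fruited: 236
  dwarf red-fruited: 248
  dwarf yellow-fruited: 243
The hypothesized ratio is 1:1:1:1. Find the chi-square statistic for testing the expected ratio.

Under the 1:1:1:1 hypothesis (Σ ratio = 4, N = 975):
  tall red-fruited: 975 × 1/4 = 243.75
  tall yellow-fruited: 975 × 1/4 = 243.75
  dwarf red-fruited: 975 × 1/4 = 243.75
  dwarf yellow-fruited: 975 × 1/4 = 243.75
χ² = Σ (O − E)² / E
  tall red-fruited: (248 − 243.75)² / 243.75 = 0.0741
  tall yellow-fruited: (236 − 243.75)² / 243.75 = 0.2464
  dwarf red-fruited: (248 − 243.75)² / 243.75 = 0.0741
  dwarf yellow-fruited: (243 − 243.75)² / 243.75 = 0.0023
χ² = 0.0741 + 0.2464 + 0.0741 + 0.0023 = 0.3969 ≈ 0.397

0.397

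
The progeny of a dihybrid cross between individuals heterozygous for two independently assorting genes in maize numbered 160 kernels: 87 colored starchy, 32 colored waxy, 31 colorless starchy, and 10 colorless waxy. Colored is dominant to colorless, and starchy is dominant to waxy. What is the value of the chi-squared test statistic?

0.267

A dihybrid F₂ with independent assortment and complete dominance at both loci gives a 9:3:3:1 phenotypic ratio.
The 9:3:3:1 ratio has 16 parts, so with N = 160 the expected counts are:
  colored starchy: 160 × 9/16 = 90
  colored waxy: 160 × 3/16 = 30
  colorless starchy: 160 × 3/16 = 30
  colorless waxy: 160 × 1/16 = 10
χ² = Σ (O − E)² / E
  colored starchy: (87 − 90)² / 90 = 0.1000
  colored waxy: (32 − 30)² / 30 = 0.1333
  colorless starchy: (31 − 30)² / 30 = 0.0333
  colorless waxy: (10 − 10)² / 10 = 0.0000
χ² = 0.1000 + 0.1333 + 0.0333 + 0.0000 = 0.2666 ≈ 0.267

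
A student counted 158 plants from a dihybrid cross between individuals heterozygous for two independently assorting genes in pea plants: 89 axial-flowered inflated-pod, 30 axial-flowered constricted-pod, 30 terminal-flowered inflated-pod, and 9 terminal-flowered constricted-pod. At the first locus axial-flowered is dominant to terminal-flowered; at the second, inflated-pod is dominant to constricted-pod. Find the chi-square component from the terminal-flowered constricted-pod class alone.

0.078

A dihybrid F₂ with independent assortment and complete dominance at both loci gives a 9:3:3:1 phenotypic ratio.
Under the 9:3:3:1 hypothesis (Σ ratio = 16, N = 158):
  axial-flowered inflated-pod: 158 × 9/16 = 88.875
  axial-flowered constricted-pod: 158 × 3/16 = 29.625
  terminal-flowered inflated-pod: 158 × 3/16 = 29.625
  terminal-flowered constricted-pod: 158 × 1/16 = 9.875
Contribution of terminal-flowered constricted-pod: (9 − 9.875)² / 9.875 = 0.0775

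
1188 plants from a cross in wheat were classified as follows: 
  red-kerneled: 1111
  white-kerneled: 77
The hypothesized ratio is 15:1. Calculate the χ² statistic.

The 15:1 ratio has 16 parts, so with N = 1188 the expected counts are:
  red-kerneled: 1188 × 15/16 = 1113.75
  white-kerneled: 1188 × 1/16 = 74.25
χ² = Σ (O − E)² / E
  red-kerneled: (1111 − 1113.75)² / 1113.75 = 0.0068
  white-kerneled: (77 − 74.25)² / 74.25 = 0.1019
χ² = 0.0068 + 0.1019 = 0.1087 ≈ 0.109

0.109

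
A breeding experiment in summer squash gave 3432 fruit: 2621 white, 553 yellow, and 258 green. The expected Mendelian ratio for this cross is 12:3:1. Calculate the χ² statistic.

Under the 12:3:1 hypothesis (Σ ratio = 16, N = 3432):
  white: 3432 × 12/16 = 2574
  yellow: 3432 × 3/16 = 643.5
  green: 3432 × 1/16 = 214.5
χ² = Σ (O − E)² / E
  white: (2621 − 2574)² / 2574 = 0.8582
  yellow: (553 − 643.5)² / 643.5 = 12.7277
  green: (258 − 214.5)² / 214.5 = 8.8217
χ² = 0.8582 + 12.7277 + 8.8217 = 22.4076 ≈ 22.408

22.408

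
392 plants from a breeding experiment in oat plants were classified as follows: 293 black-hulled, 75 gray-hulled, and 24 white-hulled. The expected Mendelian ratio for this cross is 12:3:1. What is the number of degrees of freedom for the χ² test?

2

A goodness-of-fit test with 3 phenotype classes has df = 3 − 1 = 2.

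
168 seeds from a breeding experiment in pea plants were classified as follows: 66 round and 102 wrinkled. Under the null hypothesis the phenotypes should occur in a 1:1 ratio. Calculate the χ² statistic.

Under the 1:1 hypothesis (Σ ratio = 2, N = 168):
  round: 168 × 1/2 = 84
  wrinkled: 168 × 1/2 = 84
χ² = Σ (O − E)² / E
  round: (66 − 84)² / 84 = 3.8571
  wrinkled: (102 − 84)² / 84 = 3.8571
χ² = 3.8571 + 3.8571 = 7.7142 ≈ 7.714

7.714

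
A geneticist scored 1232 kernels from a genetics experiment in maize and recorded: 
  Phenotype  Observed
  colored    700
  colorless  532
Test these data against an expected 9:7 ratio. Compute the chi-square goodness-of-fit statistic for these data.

Under the 9:7 hypothesis (Σ ratio = 16, N = 1232):
  colored: 1232 × 9/16 = 693
  colorless: 1232 × 7/16 = 539
χ² = Σ (O − E)² / E
  colored: (700 − 693)² / 693 = 0.0707
  colorless: (532 − 539)² / 539 = 0.0909
χ² = 0.0707 + 0.0909 = 0.1616 ≈ 0.162

0.162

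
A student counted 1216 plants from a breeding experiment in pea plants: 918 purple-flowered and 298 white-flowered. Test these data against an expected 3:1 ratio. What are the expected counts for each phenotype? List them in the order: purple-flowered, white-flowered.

Total ratio parts = 4. Expected numbers out of 1216:
  purple-flowered: 1216 × 3/4 = 912
  white-flowered: 1216 × 1/4 = 304

912, 304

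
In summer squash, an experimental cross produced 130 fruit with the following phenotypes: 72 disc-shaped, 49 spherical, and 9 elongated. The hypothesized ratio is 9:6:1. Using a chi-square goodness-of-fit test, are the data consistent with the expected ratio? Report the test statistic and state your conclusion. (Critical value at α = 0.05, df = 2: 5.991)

Total ratio parts = 16. Expected numbers out of 130:
  disc-shaped: 130 × 9/16 = 73.125
  spherical: 130 × 6/16 = 48.75
  elongated: 130 × 1/16 = 8.125
χ² = Σ (O − E)² / E
  disc-shaped: (72 − 73.125)² / 73.125 = 0.0173
  spherical: (49 − 48.75)² / 48.75 = 0.0013
  elongated: (9 − 8.125)² / 8.125 = 0.0942
χ² = 0.0173 + 0.0013 + 0.0942 = 0.1128 ≈ 0.113
Degrees of freedom = 3 − 1 = 2; critical value at α = 0.05 is 5.991.
Since 0.113 < 5.991, we fail to reject the null hypothesis — the data are consistent with the 9:6:1 ratio.

0.113; consistent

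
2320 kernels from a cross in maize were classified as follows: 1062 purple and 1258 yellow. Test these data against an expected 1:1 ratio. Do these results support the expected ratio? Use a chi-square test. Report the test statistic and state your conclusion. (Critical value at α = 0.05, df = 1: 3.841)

Under the 1:1 hypothesis (Σ ratio = 2, N = 2320):
  purple: 2320 × 1/2 = 1160
  yellow: 2320 × 1/2 = 1160
χ² = Σ (O − E)² / E
  purple: (1062 − 1160)² / 1160 = 8.2793
  yellow: (1258 − 1160)² / 1160 = 8.2793
χ² = 8.2793 + 8.2793 = 16.5586 ≈ 16.559
Degrees of freedom = 2 − 1 = 1; critical value at α = 0.05 is 3.841.
Since 16.559 > 3.841, we reject the null hypothesis — the data do not fit the 1:1 ratio.

16.559; not consistent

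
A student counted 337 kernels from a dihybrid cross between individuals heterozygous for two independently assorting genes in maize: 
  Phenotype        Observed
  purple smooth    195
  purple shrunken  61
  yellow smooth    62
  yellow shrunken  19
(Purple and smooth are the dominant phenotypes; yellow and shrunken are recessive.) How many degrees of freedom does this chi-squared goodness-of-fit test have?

A dihybrid F₂ with independent assortment and complete dominance at both loci gives a 9:3:3:1 phenotypic ratio.
A goodness-of-fit test with 4 phenotype classes has df = 4 − 1 = 3.

3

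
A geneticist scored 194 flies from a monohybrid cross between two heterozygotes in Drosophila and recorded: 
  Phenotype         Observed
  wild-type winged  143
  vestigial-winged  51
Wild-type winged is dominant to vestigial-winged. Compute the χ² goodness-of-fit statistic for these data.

For a monohybrid cross between heterozygotes with complete dominance, the expected phenotypic ratio is 3:1.
The 3:1 ratio has 4 parts, so with N = 194 the expected counts are:
  wild-type winged: 194 × 3/4 = 145.5
  vestigial-winged: 194 × 1/4 = 48.5
χ² = Σ (O − E)² / E
  wild-type winged: (143 − 145.5)² / 145.5 = 0.0430
  vestigial-winged: (51 − 48.5)² / 48.5 = 0.1289
χ² = 0.0430 + 0.1289 = 0.1719 ≈ 0.172

0.172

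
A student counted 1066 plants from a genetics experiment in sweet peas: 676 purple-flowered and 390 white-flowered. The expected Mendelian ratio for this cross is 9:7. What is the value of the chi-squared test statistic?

Under the 9:7 hypothesis (Σ ratio = 16, N = 1066):
  purple-flowered: 1066 × 9/16 = 599.625
  white-flowered: 1066 × 7/16 = 466.375
χ² = Σ (O − E)² / E
  purple-flowered: (676 − 599.625)² / 599.625 = 9.7280
  white-flowered: (390 − 466.375)² / 466.375 = 12.5074
χ² = 9.7280 + 12.5074 = 22.2354 ≈ 22.235

22.235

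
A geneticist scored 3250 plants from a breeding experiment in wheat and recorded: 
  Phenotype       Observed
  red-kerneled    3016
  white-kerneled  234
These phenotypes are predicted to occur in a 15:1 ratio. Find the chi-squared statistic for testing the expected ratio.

5.006

Under the 15:1 hypothesis (Σ ratio = 16, N = 3250):
  red-kerneled: 3250 × 15/16 = 3046.875
  white-kerneled: 3250 × 1/16 = 203.125
χ² = Σ (O − E)² / E
  red-kerneled: (3016 − 3046.875)² / 3046.875 = 0.3129
  white-kerneled: (234 − 203.125)² / 203.125 = 4.6930
χ² = 0.3129 + 4.6930 = 5.0059 ≈ 5.006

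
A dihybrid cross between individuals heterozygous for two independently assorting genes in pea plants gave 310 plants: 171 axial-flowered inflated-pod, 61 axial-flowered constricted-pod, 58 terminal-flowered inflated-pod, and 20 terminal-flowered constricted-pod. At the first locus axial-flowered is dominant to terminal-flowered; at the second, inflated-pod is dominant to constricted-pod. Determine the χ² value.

A dihybrid F₂ with independent assortment and complete dominance at both loci gives a 9:3:3:1 phenotypic ratio.
Under the 9:3:3:1 hypothesis (Σ ratio = 16, N = 310):
  axial-flowered inflated-pod: 310 × 9/16 = 174.375
  axial-flowered constricted-pod: 310 × 3/16 = 58.125
  terminal-flowered inflated-pod: 310 × 3/16 = 58.125
  terminal-flowered constricted-pod: 310 × 1/16 = 19.375
χ² = Σ (O − E)² / E
  axial-flowered inflated-pod: (171 − 174.375)² / 174.375 = 0.0653
  axial-flowered constricted-pod: (61 − 58.125)² / 58.125 = 0.1422
  terminal-flowered inflated-pod: (58 − 58.125)² / 58.125 = 0.0003
  terminal-flowered constricted-pod: (20 − 19.375)² / 19.375 = 0.0202
χ² = 0.0653 + 0.1422 + 0.0003 + 0.0202 = 0.228

0.228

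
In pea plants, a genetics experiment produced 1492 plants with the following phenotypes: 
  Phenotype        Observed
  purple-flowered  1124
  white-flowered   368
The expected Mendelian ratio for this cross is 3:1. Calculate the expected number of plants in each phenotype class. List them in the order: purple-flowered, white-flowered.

The 3:1 ratio has 4 parts, so with N = 1492 the expected counts are:
  purple-flowered: 1492 × 3/4 = 1119
  white-flowered: 1492 × 1/4 = 373

1119, 373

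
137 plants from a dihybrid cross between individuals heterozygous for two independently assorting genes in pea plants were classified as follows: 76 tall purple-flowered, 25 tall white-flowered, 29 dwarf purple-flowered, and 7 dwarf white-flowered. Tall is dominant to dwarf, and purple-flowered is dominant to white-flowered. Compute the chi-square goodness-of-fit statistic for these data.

A dihybrid F₂ with independent assortment and complete dominance at both loci gives a 9:3:3:1 phenotypic ratio.
The 9:3:3:1 ratio has 16 parts, so with N = 137 the expected counts are:
  tall purple-flowered: 137 × 9/16 = 77.0625
  tall white-flowered: 137 × 3/16 = 25.6875
  dwarf purple-flowered: 137 × 3/16 = 25.6875
  dwarf white-flowered: 137 × 1/16 = 8.5625
χ² = Σ (O − E)² / E
  tall purple-flowered: (76 − 77.0625)² / 77.0625 = 0.0146
  tall white-flowered: (25 − 25.6875)² / 25.6875 = 0.0184
  dwarf purple-flowered: (29 − 25.6875)² / 25.6875 = 0.4272
  dwarf white-flowered: (7 − 8.5625)² / 8.5625 = 0.2851
χ² = 0.0146 + 0.0184 + 0.4272 + 0.2851 = 0.7453 ≈ 0.745

0.745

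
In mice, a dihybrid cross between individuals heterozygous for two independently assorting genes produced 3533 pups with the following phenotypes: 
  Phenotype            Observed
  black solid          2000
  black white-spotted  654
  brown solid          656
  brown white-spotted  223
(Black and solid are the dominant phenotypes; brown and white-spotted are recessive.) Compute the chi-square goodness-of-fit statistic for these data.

A dihybrid F₂ with independent assortment and complete dominance at both loci gives a 9:3:3:1 phenotypic ratio.
Under the 9:3:3:1 hypothesis (Σ ratio = 16, N = 3533):
  black solid: 3533 × 9/16 = 1987.3125
  black white-spotted: 3533 × 3/16 = 662.4375
  brown solid: 3533 × 3/16 = 662.4375
  brown white-spotted: 3533 × 1/16 = 220.8125
χ² = Σ (O − E)² / E
  black solid: (2000 − 1987.3125)² / 1987.3125 = 0.0810
  black white-spotted: (654 − 662.4375)² / 662.4375 = 0.1075
  brown solid: (656 − 662.4375)² / 662.4375 = 0.0626
  brown white-spotted: (223 − 220.8125)² / 220.8125 = 0.0217
χ² = 0.0810 + 0.1075 + 0.0626 + 0.0217 = 0.2728 ≈ 0.273

0.273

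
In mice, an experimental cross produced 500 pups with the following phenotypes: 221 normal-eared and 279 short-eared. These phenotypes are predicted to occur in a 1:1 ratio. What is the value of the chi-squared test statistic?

6.728

Total ratio parts = 2. Expected numbers out of 500:
  normal-eared: 500 × 1/2 = 250
  short-eared: 500 × 1/2 = 250
χ² = Σ (O − E)² / E
  normal-eared: (221 − 250)² / 250 = 3.3640
  short-eared: (279 − 250)² / 250 = 3.3640
χ² = 3.3640 + 3.3640 = 6.728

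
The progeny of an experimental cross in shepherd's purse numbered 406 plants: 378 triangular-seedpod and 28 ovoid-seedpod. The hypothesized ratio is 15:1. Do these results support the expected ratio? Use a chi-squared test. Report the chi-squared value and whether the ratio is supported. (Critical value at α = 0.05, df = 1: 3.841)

Under the 15:1 hypothesis (Σ ratio = 16, N = 406):
  triangular-seedpod: 406 × 15/16 = 380.625
  ovoid-seedpod: 406 × 1/16 = 25.375
χ² = Σ (O − E)² / E
  triangular-seedpod: (378 − 380.625)² / 380.625 = 0.0181
  ovoid-seedpod: (28 − 25.375)² / 25.375 = 0.2716
χ² = 0.0181 + 0.2716 = 0.2897 ≈ 0.290
Degrees of freedom = 2 − 1 = 1; critical value at α = 0.05 is 3.841.
Since 0.290 < 3.841, we fail to reject the null hypothesis — the data are consistent with the 15:1 ratio.

0.290; consistent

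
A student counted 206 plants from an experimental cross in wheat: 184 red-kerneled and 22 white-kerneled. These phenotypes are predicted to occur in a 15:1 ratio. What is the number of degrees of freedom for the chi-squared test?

1

A goodness-of-fit test with 2 phenotype classes has df = 2 − 1 = 1.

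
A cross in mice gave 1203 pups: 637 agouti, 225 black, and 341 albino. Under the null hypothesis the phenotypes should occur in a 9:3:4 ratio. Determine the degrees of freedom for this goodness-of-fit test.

2

A goodness-of-fit test with 3 phenotype classes has df = 3 − 1 = 2.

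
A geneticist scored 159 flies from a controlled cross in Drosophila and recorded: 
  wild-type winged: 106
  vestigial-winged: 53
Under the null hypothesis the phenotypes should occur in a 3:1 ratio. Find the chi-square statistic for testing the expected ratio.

5.889

Total ratio parts = 4. Expected numbers out of 159:
  wild-type winged: 159 × 3/4 = 119.25
  vestigial-winged: 159 × 1/4 = 39.75
χ² = Σ (O − E)² / E
  wild-type winged: (106 − 119.25)² / 119.25 = 1.4722
  vestigial-winged: (53 − 39.75)² / 39.75 = 4.4167
χ² = 1.4722 + 4.4167 = 5.8889 ≈ 5.889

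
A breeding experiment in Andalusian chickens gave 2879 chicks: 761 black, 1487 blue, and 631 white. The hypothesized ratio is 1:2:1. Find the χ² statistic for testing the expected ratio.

Expected counts for N = 2879 under a 1:2:1 ratio (total parts = 4):
  black: 2879 × 1/4 = 719.75
  blue: 2879 × 2/4 = 1439.5
  white: 2879 × 1/4 = 719.75
χ² = Σ (O − E)² / E
  black: (761 − 719.75)² / 719.75 = 2.3641
  blue: (1487 − 1439.5)² / 1439.5 = 1.5674
  white: (631 − 719.75)² / 719.75 = 10.9435
χ² = 2.3641 + 1.5674 + 10.9435 = 14.875

14.875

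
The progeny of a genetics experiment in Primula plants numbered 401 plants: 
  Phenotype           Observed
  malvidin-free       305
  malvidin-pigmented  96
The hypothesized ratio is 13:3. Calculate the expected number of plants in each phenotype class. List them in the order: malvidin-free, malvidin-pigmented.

325.8125, 75.1875

The 13:3 ratio has 16 parts, so with N = 401 the expected counts are:
  malvidin-free: 401 × 13/16 = 325.8125
  malvidin-pigmented: 401 × 3/16 = 75.1875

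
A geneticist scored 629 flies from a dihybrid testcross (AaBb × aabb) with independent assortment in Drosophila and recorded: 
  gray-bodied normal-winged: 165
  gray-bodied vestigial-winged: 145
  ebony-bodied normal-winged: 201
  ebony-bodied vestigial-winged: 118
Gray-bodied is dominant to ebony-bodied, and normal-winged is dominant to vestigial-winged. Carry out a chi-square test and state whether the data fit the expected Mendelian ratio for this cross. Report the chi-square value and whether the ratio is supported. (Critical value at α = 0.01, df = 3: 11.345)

23.305; not consistent

A dihybrid testcross with independent assortment gives a 1:1:1:1 ratio.
Under the 1:1:1:1 hypothesis (Σ ratio = 4, N = 629):
  gray-bodied normal-winged: 629 × 1/4 = 157.25
  gray-bodied vestigial-winged: 629 × 1/4 = 157.25
  ebony-bodied normal-winged: 629 × 1/4 = 157.25
  ebony-bodied vestigial-winged: 629 × 1/4 = 157.25
χ² = Σ (O − E)² / E
  gray-bodied normal-winged: (165 − 157.25)² / 157.25 = 0.3820
  gray-bodied vestigial-winged: (145 − 157.25)² / 157.25 = 0.9543
  ebony-bodied normal-winged: (201 − 157.25)² / 157.25 = 12.1721
  ebony-bodied vestigial-winged: (118 − 157.25)² / 157.25 = 9.7969
χ² = 0.3820 + 0.9543 + 12.1721 + 9.7969 = 23.3053 ≈ 23.305
Degrees of freedom = 4 − 1 = 3; critical value at α = 0.01 is 11.345.
Since 23.305 > 11.345, we reject the null hypothesis — the data do not fit the 1:1:1:1 ratio.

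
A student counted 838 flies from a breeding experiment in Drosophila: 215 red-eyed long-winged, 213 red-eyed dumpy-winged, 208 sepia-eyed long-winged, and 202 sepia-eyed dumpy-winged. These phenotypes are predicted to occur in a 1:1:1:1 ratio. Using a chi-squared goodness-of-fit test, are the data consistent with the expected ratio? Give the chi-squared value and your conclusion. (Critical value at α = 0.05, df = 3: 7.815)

Under the 1:1:1:1 hypothesis (Σ ratio = 4, N = 838):
  red-eyed long-winged: 838 × 1/4 = 209.5
  red-eyed dumpy-winged: 838 × 1/4 = 209.5
  sepia-eyed long-winged: 838 × 1/4 = 209.5
  sepia-eyed dumpy-winged: 838 × 1/4 = 209.5
χ² = Σ (O − E)² / E
  red-eyed long-winged: (215 − 209.5)² / 209.5 = 0.1444
  red-eyed dumpy-winged: (213 − 209.5)² / 209.5 = 0.0585
  sepia-eyed long-winged: (208 − 209.5)² / 209.5 = 0.0107
  sepia-eyed dumpy-winged: (202 − 209.5)² / 209.5 = 0.2685
χ² = 0.1444 + 0.0585 + 0.0107 + 0.2685 = 0.4821 ≈ 0.482
Degrees of freedom = 4 − 1 = 3; critical value at α = 0.05 is 7.815.
Since 0.482 < 7.815, we fail to reject the null hypothesis — the data are consistent with the 1:1:1:1 ratio.

0.482; consistent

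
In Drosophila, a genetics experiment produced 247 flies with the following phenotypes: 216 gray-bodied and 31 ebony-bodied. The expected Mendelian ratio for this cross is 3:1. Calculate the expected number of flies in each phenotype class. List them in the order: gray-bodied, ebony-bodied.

185.25, 61.75

Total ratio parts = 4. Expected numbers out of 247:
  gray-bodied: 247 × 3/4 = 185.25
  ebony-bodied: 247 × 1/4 = 61.75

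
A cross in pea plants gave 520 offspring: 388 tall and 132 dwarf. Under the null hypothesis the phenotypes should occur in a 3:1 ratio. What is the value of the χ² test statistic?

0.041

The 3:1 ratio has 4 parts, so with N = 520 the expected counts are:
  tall: 520 × 3/4 = 390
  dwarf: 520 × 1/4 = 130
χ² = Σ (O − E)² / E
  tall: (388 − 390)² / 390 = 0.0103
  dwarf: (132 − 130)² / 130 = 0.0308
χ² = 0.0103 + 0.0308 = 0.0411 ≈ 0.041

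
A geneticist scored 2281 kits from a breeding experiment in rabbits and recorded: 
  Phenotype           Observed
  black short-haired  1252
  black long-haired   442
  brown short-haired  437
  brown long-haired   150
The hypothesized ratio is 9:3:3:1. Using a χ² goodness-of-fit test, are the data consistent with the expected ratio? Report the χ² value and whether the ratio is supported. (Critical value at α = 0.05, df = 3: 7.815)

Under the 9:3:3:1 hypothesis (Σ ratio = 16, N = 2281):
  black short-haired: 2281 × 9/16 = 1283.0625
  black long-haired: 2281 × 3/16 = 427.6875
  brown short-haired: 2281 × 3/16 = 427.6875
  brown long-haired: 2281 × 1/16 = 142.5625
χ² = Σ (O − E)² / E
  black short-haired: (1252 − 1283.0625)² / 1283.0625 = 0.7520
  black long-haired: (442 − 427.6875)² / 427.6875 = 0.4790
  brown short-haired: (437 − 427.6875)² / 427.6875 = 0.2028
  brown long-haired: (150 − 142.5625)² / 142.5625 = 0.3880
χ² = 0.7520 + 0.4790 + 0.2028 + 0.3880 = 1.8218 ≈ 1.822
Degrees of freedom = 4 − 1 = 3; critical value at α = 0.05 is 7.815.
Since 1.822 < 7.815, we fail to reject the null hypothesis — the data are consistent with the 9:3:3:1 ratio.

1.822; consistent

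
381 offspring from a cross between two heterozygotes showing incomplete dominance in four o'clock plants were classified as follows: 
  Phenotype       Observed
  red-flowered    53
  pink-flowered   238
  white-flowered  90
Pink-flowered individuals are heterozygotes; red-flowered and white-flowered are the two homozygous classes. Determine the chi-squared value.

With incomplete dominance, a heterozygote × heterozygote cross gives a 1:2:1 phenotypic ratio.
Under the 1:2:1 hypothesis (Σ ratio = 4, N = 381):
  red-flowered: 381 × 1/4 = 95.25
  pink-flowered: 381 × 2/4 = 190.5
  white-flowered: 381 × 1/4 = 95.25
χ² = Σ (O − E)² / E
  red-flowered: (53 − 95.25)² / 95.25 = 18.7408
  pink-flowered: (238 − 190.5)² / 190.5 = 11.8438
  white-flowered: (90 − 95.25)² / 95.25 = 0.2894
χ² = 18.7408 + 11.8438 + 0.2894 = 30.874

30.874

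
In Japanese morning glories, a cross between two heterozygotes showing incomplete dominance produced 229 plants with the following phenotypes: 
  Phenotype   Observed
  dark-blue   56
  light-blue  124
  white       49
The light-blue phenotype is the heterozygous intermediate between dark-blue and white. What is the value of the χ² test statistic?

2.004

With incomplete dominance, a heterozygote × heterozygote cross gives a 1:2:1 phenotypic ratio.
The 1:2:1 ratio has 4 parts, so with N = 229 the expected counts are:
  dark-blue: 229 × 1/4 = 57.25
  light-blue: 229 × 2/4 = 114.5
  white: 229 × 1/4 = 57.25
χ² = Σ (O − E)² / E
  dark-blue: (56 − 57.25)² / 57.25 = 0.0273
  light-blue: (124 − 114.5)² / 114.5 = 0.7882
  white: (49 − 57.25)² / 57.25 = 1.1889
χ² = 0.0273 + 0.7882 + 1.1889 = 2.0044 ≈ 2.004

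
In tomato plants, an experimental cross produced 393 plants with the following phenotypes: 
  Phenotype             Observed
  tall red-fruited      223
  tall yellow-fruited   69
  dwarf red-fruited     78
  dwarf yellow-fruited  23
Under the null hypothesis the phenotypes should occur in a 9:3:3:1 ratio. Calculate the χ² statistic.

0.667

The 9:3:3:1 ratio has 16 parts, so with N = 393 the expected counts are:
  tall red-fruited: 393 × 9/16 = 221.0625
  tall yellow-fruited: 393 × 3/16 = 73.6875
  dwarf red-fruited: 393 × 3/16 = 73.6875
  dwarf yellow-fruited: 393 × 1/16 = 24.5625
χ² = Σ (O − E)² / E
  tall red-fruited: (223 − 221.0625)² / 221.0625 = 0.0170
  tall yellow-fruited: (69 − 73.6875)² / 73.6875 = 0.2982
  dwarf red-fruited: (78 − 73.6875)² / 73.6875 = 0.2524
  dwarf yellow-fruited: (23 − 24.5625)² / 24.5625 = 0.0994
χ² = 0.0170 + 0.2982 + 0.2524 + 0.0994 = 0.667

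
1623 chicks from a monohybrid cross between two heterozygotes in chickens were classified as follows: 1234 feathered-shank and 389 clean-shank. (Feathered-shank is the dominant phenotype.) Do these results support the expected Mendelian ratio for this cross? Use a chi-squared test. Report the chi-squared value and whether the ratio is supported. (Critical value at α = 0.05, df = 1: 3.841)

For a monohybrid cross between heterozygotes with complete dominance, the expected phenotypic ratio is 3:1.
Under the 3:1 hypothesis (Σ ratio = 4, N = 1623):
  feathered-shank: 1623 × 3/4 = 1217.25
  clean-shank: 1623 × 1/4 = 405.75
χ² = Σ (O − E)² / E
  feathered-shank: (1234 − 1217.25)² / 1217.25 = 0.2305
  clean-shank: (389 − 405.75)² / 405.75 = 0.6915
χ² = 0.2305 + 0.6915 = 0.922
Degrees of freedom = 2 − 1 = 1; critical value at α = 0.05 is 3.841.
Since 0.922 < 3.841, we fail to reject the null hypothesis — the data are consistent with the 3:1 ratio.

0.922; consistent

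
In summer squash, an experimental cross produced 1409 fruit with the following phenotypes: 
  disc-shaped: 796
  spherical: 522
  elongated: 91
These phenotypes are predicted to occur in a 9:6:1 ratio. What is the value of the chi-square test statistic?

Total ratio parts = 16. Expected numbers out of 1409:
  disc-shaped: 1409 × 9/16 = 792.5625
  spherical: 1409 × 6/16 = 528.375
  elongated: 1409 × 1/16 = 88.0625
χ² = Σ (O − E)² / E
  disc-shaped: (796 − 792.5625)² / 792.5625 = 0.0149
  spherical: (522 − 528.375)² / 528.375 = 0.0769
  elongated: (91 − 88.0625)² / 88.0625 = 0.0980
χ² = 0.0149 + 0.0769 + 0.0980 = 0.1898 ≈ 0.190

0.190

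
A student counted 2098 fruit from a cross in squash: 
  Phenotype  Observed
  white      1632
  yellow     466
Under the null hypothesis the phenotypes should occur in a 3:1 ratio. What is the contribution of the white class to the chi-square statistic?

2.175

Under the 3:1 hypothesis (Σ ratio = 4, N = 2098):
  white: 2098 × 3/4 = 1573.5
  yellow: 2098 × 1/4 = 524.5
Contribution of white: (1632 − 1573.5)² / 1573.5 = 2.1749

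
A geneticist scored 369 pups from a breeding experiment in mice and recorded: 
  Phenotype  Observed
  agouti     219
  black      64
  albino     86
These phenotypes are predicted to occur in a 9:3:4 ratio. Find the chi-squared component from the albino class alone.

The 9:3:4 ratio has 16 parts, so with N = 369 the expected counts are:
  agouti: 369 × 9/16 = 207.5625
  black: 369 × 3/16 = 69.1875
  albino: 369 × 4/16 = 92.25
Contribution of albino: (86 − 92.25)² / 92.25 = 0.4234

0.423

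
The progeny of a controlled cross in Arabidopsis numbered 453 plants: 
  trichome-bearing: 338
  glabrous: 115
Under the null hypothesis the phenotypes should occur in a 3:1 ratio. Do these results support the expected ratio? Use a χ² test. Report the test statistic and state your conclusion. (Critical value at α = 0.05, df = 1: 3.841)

0.036; consistent

The 3:1 ratio has 4 parts, so with N = 453 the expected counts are:
  trichome-bearing: 453 × 3/4 = 339.75
  glabrous: 453 × 1/4 = 113.25
χ² = Σ (O − E)² / E
  trichome-bearing: (338 − 339.75)² / 339.75 = 0.0090
  glabrous: (115 − 113.25)² / 113.25 = 0.0270
χ² = 0.0090 + 0.0270 = 0.036
Degrees of freedom = 2 − 1 = 1; critical value at α = 0.05 is 3.841.
Since 0.036 < 3.841, we fail to reject the null hypothesis — the data are consistent with the 3:1 ratio.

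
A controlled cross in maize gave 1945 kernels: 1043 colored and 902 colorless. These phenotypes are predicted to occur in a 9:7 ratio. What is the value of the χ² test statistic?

Under the 9:7 hypothesis (Σ ratio = 16, N = 1945):
  colored: 1945 × 9/16 = 1094.0625
  colorless: 1945 × 7/16 = 850.9375
χ² = Σ (O − E)² / E
  colored: (1043 − 1094.0625)² / 1094.0625 = 2.3832
  colorless: (902 − 850.9375)² / 850.9375 = 3.0641
χ² = 2.3832 + 3.0641 = 5.4473 ≈ 5.447

5.447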